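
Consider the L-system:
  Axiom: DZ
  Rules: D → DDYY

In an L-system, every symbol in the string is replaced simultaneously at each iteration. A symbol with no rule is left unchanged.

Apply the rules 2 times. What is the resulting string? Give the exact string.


Answer: DDYYDDYYYYZ

Derivation:
Step 0: DZ
Step 1: DDYYZ
Step 2: DDYYDDYYYYZ


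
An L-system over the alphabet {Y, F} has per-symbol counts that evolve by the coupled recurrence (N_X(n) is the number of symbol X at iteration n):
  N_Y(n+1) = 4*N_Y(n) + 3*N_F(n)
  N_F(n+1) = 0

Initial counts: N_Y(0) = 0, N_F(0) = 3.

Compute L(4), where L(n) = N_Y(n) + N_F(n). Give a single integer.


Answer: 576

Derivation:
Step 0: N_Y=0, N_F=3, L=3
Step 1: N_Y=9, N_F=0, L=9
Step 2: N_Y=36, N_F=0, L=36
Step 3: N_Y=144, N_F=0, L=144
Step 4: N_Y=576, N_F=0, L=576


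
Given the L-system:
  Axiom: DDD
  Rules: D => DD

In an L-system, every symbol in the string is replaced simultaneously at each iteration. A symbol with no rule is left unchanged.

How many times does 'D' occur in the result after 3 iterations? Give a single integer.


Step 0: DDD  (3 'D')
Step 1: DDDDDD  (6 'D')
Step 2: DDDDDDDDDDDD  (12 'D')
Step 3: DDDDDDDDDDDDDDDDDDDDDDDD  (24 'D')

Answer: 24


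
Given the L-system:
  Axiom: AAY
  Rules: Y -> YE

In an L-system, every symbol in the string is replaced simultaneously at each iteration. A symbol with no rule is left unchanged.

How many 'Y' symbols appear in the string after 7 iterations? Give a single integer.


Answer: 1

Derivation:
Step 0: AAY  (1 'Y')
Step 1: AAYE  (1 'Y')
Step 2: AAYEE  (1 'Y')
Step 3: AAYEEE  (1 'Y')
Step 4: AAYEEEE  (1 'Y')
Step 5: AAYEEEEE  (1 'Y')
Step 6: AAYEEEEEE  (1 'Y')
Step 7: AAYEEEEEEE  (1 'Y')


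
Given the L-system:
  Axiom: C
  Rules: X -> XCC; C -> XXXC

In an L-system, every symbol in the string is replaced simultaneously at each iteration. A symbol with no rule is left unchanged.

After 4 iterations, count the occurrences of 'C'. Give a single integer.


Step 0: C  (1 'C')
Step 1: XXXC  (1 'C')
Step 2: XCCXCCXCCXXXC  (7 'C')
Step 3: XCCXXXCXXXCXCCXXXCXXXCXCCXXXCXXXCXCCXCCXCCXXXC  (19 'C')
Step 4: XCCXXXCXXXCXCCXCCXCCXXXCXCCXCCXCCXXXCXCCXXXCXXXCXCCXCCXCCXXXCXCCXCCXCCXXXCXCCXXXCXXXCXCCXCCXCCXXXCXCCXCCXCCXXXCXCCXXXCXXXCXCCXXXCXXXCXCCXXXCXXXCXCCXCCXCCXXXC  (73 'C')

Answer: 73


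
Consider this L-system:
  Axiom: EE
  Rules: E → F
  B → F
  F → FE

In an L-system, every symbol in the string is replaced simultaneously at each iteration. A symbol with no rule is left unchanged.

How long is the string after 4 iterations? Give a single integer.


Step 0: length = 2
Step 1: length = 2
Step 2: length = 4
Step 3: length = 6
Step 4: length = 10

Answer: 10


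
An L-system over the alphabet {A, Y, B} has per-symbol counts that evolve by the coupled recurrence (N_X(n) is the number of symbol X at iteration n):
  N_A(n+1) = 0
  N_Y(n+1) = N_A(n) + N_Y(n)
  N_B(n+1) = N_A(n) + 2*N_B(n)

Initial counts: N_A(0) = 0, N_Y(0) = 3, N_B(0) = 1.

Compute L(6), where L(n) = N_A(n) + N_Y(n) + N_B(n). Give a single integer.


Answer: 67

Derivation:
Step 0: N_A=0, N_Y=3, N_B=1, L=4
Step 1: N_A=0, N_Y=3, N_B=2, L=5
Step 2: N_A=0, N_Y=3, N_B=4, L=7
Step 3: N_A=0, N_Y=3, N_B=8, L=11
Step 4: N_A=0, N_Y=3, N_B=16, L=19
Step 5: N_A=0, N_Y=3, N_B=32, L=35
Step 6: N_A=0, N_Y=3, N_B=64, L=67


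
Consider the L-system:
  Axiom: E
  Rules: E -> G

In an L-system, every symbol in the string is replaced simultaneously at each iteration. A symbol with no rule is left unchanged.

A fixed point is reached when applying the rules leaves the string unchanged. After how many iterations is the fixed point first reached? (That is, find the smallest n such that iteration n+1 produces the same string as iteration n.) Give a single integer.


Step 0: E
Step 1: G
Step 2: G  (unchanged — fixed point at step 1)

Answer: 1


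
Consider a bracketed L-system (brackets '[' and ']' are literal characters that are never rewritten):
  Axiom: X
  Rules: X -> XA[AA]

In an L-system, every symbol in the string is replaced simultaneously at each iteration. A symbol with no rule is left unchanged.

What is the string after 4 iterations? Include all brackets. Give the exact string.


Answer: XA[AA]A[AA]A[AA]A[AA]

Derivation:
Step 0: X
Step 1: XA[AA]
Step 2: XA[AA]A[AA]
Step 3: XA[AA]A[AA]A[AA]
Step 4: XA[AA]A[AA]A[AA]A[AA]


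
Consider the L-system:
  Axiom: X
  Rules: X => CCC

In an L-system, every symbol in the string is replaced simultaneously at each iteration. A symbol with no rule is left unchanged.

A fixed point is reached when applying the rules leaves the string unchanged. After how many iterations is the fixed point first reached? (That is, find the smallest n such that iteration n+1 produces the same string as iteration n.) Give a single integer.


Step 0: X
Step 1: CCC
Step 2: CCC  (unchanged — fixed point at step 1)

Answer: 1


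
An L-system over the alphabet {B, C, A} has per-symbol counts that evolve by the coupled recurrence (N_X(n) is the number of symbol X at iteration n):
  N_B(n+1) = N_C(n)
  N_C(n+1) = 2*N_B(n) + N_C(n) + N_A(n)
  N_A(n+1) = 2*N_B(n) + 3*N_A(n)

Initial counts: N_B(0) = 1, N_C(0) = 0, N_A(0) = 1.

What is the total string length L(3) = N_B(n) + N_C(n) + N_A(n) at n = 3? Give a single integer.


Step 0: N_B=1, N_C=0, N_A=1, L=2
Step 1: N_B=0, N_C=3, N_A=5, L=8
Step 2: N_B=3, N_C=8, N_A=15, L=26
Step 3: N_B=8, N_C=29, N_A=51, L=88

Answer: 88


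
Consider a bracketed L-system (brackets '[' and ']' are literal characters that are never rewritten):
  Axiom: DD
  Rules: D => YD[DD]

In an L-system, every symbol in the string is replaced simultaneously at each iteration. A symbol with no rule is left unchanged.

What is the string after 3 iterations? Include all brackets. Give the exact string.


Answer: YYYD[DD][YD[DD]YD[DD]][YYD[DD][YD[DD]YD[DD]]YYD[DD][YD[DD]YD[DD]]]YYYD[DD][YD[DD]YD[DD]][YYD[DD][YD[DD]YD[DD]]YYD[DD][YD[DD]YD[DD]]]

Derivation:
Step 0: DD
Step 1: YD[DD]YD[DD]
Step 2: YYD[DD][YD[DD]YD[DD]]YYD[DD][YD[DD]YD[DD]]
Step 3: YYYD[DD][YD[DD]YD[DD]][YYD[DD][YD[DD]YD[DD]]YYD[DD][YD[DD]YD[DD]]]YYYD[DD][YD[DD]YD[DD]][YYD[DD][YD[DD]YD[DD]]YYD[DD][YD[DD]YD[DD]]]


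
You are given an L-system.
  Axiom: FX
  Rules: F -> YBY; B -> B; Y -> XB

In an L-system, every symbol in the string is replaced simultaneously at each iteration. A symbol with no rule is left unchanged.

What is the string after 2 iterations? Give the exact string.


Step 0: FX
Step 1: YBYX
Step 2: XBBXBX

Answer: XBBXBX


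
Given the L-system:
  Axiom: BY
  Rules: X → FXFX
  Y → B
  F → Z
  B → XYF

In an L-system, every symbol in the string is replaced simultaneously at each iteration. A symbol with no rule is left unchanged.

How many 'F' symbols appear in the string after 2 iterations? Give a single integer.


Answer: 3

Derivation:
Step 0: BY  (0 'F')
Step 1: XYFB  (1 'F')
Step 2: FXFXBZXYF  (3 'F')


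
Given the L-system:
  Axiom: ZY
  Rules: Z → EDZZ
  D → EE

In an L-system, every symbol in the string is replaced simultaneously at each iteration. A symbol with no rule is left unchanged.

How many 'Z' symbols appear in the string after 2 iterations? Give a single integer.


Step 0: ZY  (1 'Z')
Step 1: EDZZY  (2 'Z')
Step 2: EEEEDZZEDZZY  (4 'Z')

Answer: 4


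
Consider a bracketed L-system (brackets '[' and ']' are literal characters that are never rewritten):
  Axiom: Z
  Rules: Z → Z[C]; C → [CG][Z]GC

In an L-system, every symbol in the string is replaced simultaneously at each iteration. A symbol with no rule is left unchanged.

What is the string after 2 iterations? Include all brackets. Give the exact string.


Answer: Z[C][[CG][Z]GC]

Derivation:
Step 0: Z
Step 1: Z[C]
Step 2: Z[C][[CG][Z]GC]


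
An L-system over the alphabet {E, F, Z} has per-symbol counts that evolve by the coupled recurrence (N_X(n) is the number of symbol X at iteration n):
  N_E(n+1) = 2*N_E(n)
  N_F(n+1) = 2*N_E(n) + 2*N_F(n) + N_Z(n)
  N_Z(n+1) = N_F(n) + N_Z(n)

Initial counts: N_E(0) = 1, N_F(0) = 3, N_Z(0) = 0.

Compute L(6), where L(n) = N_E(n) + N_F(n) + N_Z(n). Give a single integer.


Answer: 2159

Derivation:
Step 0: N_E=1, N_F=3, N_Z=0, L=4
Step 1: N_E=2, N_F=8, N_Z=3, L=13
Step 2: N_E=4, N_F=23, N_Z=11, L=38
Step 3: N_E=8, N_F=65, N_Z=34, L=107
Step 4: N_E=16, N_F=180, N_Z=99, L=295
Step 5: N_E=32, N_F=491, N_Z=279, L=802
Step 6: N_E=64, N_F=1325, N_Z=770, L=2159


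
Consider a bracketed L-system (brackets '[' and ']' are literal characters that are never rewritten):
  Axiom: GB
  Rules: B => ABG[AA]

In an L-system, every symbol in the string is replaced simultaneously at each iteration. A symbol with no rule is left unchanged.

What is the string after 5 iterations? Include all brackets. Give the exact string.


Answer: GAAAAABG[AA]G[AA]G[AA]G[AA]G[AA]

Derivation:
Step 0: GB
Step 1: GABG[AA]
Step 2: GAABG[AA]G[AA]
Step 3: GAAABG[AA]G[AA]G[AA]
Step 4: GAAAABG[AA]G[AA]G[AA]G[AA]
Step 5: GAAAAABG[AA]G[AA]G[AA]G[AA]G[AA]


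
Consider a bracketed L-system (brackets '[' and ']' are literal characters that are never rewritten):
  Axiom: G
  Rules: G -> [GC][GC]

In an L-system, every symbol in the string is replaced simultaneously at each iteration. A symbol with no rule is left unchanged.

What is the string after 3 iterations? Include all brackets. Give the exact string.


Answer: [[[GC][GC]C][[GC][GC]C]C][[[GC][GC]C][[GC][GC]C]C]

Derivation:
Step 0: G
Step 1: [GC][GC]
Step 2: [[GC][GC]C][[GC][GC]C]
Step 3: [[[GC][GC]C][[GC][GC]C]C][[[GC][GC]C][[GC][GC]C]C]


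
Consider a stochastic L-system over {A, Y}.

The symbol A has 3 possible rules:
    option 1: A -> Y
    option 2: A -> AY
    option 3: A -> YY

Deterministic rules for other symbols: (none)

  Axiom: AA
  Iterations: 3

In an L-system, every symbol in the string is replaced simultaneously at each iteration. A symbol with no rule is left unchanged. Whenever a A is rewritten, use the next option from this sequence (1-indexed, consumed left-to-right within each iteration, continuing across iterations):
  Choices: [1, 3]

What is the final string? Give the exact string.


Step 0: AA
Step 1: YYY  (used choices [1, 3])
Step 2: YYY  (used choices [])
Step 3: YYY  (used choices [])

Answer: YYY


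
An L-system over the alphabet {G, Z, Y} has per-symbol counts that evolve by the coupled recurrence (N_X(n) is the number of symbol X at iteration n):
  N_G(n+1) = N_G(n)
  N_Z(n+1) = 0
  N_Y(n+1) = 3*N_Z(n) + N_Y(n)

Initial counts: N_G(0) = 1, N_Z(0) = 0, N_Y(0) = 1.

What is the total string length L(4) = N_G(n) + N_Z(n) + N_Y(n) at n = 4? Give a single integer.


Answer: 2

Derivation:
Step 0: N_G=1, N_Z=0, N_Y=1, L=2
Step 1: N_G=1, N_Z=0, N_Y=1, L=2
Step 2: N_G=1, N_Z=0, N_Y=1, L=2
Step 3: N_G=1, N_Z=0, N_Y=1, L=2
Step 4: N_G=1, N_Z=0, N_Y=1, L=2


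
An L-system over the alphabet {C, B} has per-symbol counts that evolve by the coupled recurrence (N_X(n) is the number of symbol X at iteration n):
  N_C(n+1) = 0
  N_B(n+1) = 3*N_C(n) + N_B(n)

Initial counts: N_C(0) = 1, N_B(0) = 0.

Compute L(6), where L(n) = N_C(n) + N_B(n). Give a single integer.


Answer: 3

Derivation:
Step 0: N_C=1, N_B=0, L=1
Step 1: N_C=0, N_B=3, L=3
Step 2: N_C=0, N_B=3, L=3
Step 3: N_C=0, N_B=3, L=3
Step 4: N_C=0, N_B=3, L=3
Step 5: N_C=0, N_B=3, L=3
Step 6: N_C=0, N_B=3, L=3


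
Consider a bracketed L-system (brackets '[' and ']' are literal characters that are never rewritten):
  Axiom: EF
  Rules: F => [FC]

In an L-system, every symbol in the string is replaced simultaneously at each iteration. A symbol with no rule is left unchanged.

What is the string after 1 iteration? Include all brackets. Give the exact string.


Answer: E[FC]

Derivation:
Step 0: EF
Step 1: E[FC]


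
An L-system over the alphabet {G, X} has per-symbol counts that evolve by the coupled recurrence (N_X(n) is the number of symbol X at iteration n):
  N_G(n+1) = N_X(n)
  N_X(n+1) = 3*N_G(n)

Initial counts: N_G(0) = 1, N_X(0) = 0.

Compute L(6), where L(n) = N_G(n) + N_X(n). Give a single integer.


Answer: 27

Derivation:
Step 0: N_G=1, N_X=0, L=1
Step 1: N_G=0, N_X=3, L=3
Step 2: N_G=3, N_X=0, L=3
Step 3: N_G=0, N_X=9, L=9
Step 4: N_G=9, N_X=0, L=9
Step 5: N_G=0, N_X=27, L=27
Step 6: N_G=27, N_X=0, L=27


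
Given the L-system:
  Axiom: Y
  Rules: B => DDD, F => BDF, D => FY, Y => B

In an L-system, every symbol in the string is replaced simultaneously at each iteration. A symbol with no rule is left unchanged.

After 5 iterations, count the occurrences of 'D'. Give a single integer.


Answer: 21

Derivation:
Step 0: Y  (0 'D')
Step 1: B  (0 'D')
Step 2: DDD  (3 'D')
Step 3: FYFYFY  (0 'D')
Step 4: BDFBBDFBBDFB  (3 'D')
Step 5: DDDFYBDFDDDDDDFYBDFDDDDDDFYBDFDDD  (21 'D')


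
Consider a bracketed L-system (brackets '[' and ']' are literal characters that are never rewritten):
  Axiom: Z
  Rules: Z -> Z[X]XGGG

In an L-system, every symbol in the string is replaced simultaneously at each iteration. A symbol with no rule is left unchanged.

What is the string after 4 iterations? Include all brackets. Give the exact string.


Step 0: Z
Step 1: Z[X]XGGG
Step 2: Z[X]XGGG[X]XGGG
Step 3: Z[X]XGGG[X]XGGG[X]XGGG
Step 4: Z[X]XGGG[X]XGGG[X]XGGG[X]XGGG

Answer: Z[X]XGGG[X]XGGG[X]XGGG[X]XGGG


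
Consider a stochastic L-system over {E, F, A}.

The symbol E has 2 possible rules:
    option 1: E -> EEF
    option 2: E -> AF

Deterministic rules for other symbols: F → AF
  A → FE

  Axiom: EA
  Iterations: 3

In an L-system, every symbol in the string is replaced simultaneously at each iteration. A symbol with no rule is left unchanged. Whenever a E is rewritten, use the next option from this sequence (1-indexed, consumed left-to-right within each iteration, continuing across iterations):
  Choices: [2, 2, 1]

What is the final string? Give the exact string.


Answer: AFEEFFEAFFEAFFEAF

Derivation:
Step 0: EA
Step 1: AFFE  (used choices [2])
Step 2: FEAFAFAF  (used choices [2])
Step 3: AFEEFFEAFFEAFFEAF  (used choices [1])


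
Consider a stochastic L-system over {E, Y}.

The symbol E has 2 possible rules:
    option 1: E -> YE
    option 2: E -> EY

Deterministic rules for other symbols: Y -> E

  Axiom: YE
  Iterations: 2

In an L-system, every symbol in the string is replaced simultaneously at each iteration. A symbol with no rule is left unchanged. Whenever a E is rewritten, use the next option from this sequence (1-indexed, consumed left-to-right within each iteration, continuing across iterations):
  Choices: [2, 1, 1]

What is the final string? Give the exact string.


Answer: YEYEE

Derivation:
Step 0: YE
Step 1: EEY  (used choices [2])
Step 2: YEYEE  (used choices [1, 1])


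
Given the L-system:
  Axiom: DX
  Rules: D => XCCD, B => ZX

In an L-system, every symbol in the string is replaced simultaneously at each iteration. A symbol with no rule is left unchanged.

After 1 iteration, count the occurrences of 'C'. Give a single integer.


Answer: 2

Derivation:
Step 0: DX  (0 'C')
Step 1: XCCDX  (2 'C')


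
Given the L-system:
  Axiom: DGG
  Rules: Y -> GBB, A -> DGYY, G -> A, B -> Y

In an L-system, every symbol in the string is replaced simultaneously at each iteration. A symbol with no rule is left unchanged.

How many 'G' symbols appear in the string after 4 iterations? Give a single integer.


Step 0: DGG  (2 'G')
Step 1: DAA  (0 'G')
Step 2: DDGYYDGYY  (2 'G')
Step 3: DDAGBBGBBDAGBBGBB  (4 'G')
Step 4: DDDGYYAYYAYYDDGYYAYYAYY  (2 'G')

Answer: 2


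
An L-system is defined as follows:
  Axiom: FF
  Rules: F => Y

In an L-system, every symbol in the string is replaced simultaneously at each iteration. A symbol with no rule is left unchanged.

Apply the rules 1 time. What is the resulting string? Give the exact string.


Step 0: FF
Step 1: YY

Answer: YY


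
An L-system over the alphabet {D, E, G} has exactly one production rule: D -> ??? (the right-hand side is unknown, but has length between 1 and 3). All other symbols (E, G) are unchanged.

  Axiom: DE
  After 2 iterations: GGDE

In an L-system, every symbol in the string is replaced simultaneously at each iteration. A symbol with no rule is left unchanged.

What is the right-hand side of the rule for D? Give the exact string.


Trying D -> GD:
  Step 0: DE
  Step 1: GDE
  Step 2: GGDE
Matches the given result.

Answer: GD


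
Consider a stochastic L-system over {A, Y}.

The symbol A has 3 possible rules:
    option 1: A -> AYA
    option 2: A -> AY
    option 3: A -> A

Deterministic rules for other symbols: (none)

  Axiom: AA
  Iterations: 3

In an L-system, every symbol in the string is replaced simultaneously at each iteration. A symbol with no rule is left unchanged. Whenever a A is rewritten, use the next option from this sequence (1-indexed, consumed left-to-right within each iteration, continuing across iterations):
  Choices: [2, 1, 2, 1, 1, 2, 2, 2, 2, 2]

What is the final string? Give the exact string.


Step 0: AA
Step 1: AYAYA  (used choices [2, 1])
Step 2: AYYAYAYAYA  (used choices [2, 1, 1])
Step 3: AYYYAYYAYYAYYAY  (used choices [2, 2, 2, 2, 2])

Answer: AYYYAYYAYYAYYAY


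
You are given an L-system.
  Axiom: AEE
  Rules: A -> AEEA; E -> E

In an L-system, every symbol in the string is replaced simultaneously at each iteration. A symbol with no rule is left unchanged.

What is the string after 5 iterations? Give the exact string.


Step 0: AEE
Step 1: AEEAEE
Step 2: AEEAEEAEEAEE
Step 3: AEEAEEAEEAEEAEEAEEAEEAEE
Step 4: AEEAEEAEEAEEAEEAEEAEEAEEAEEAEEAEEAEEAEEAEEAEEAEE
Step 5: AEEAEEAEEAEEAEEAEEAEEAEEAEEAEEAEEAEEAEEAEEAEEAEEAEEAEEAEEAEEAEEAEEAEEAEEAEEAEEAEEAEEAEEAEEAEEAEE

Answer: AEEAEEAEEAEEAEEAEEAEEAEEAEEAEEAEEAEEAEEAEEAEEAEEAEEAEEAEEAEEAEEAEEAEEAEEAEEAEEAEEAEEAEEAEEAEEAEE


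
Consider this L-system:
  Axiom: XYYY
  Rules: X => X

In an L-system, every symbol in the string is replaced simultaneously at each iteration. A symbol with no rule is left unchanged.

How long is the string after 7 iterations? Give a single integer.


Answer: 4

Derivation:
Step 0: length = 4
Step 1: length = 4
Step 2: length = 4
Step 3: length = 4
Step 4: length = 4
Step 5: length = 4
Step 6: length = 4
Step 7: length = 4


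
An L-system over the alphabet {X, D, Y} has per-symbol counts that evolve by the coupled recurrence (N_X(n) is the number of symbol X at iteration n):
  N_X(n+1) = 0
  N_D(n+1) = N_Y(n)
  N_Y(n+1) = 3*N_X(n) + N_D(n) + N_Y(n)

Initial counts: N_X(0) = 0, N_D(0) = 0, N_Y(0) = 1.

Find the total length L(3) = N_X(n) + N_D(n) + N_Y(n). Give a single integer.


Answer: 5

Derivation:
Step 0: N_X=0, N_D=0, N_Y=1, L=1
Step 1: N_X=0, N_D=1, N_Y=1, L=2
Step 2: N_X=0, N_D=1, N_Y=2, L=3
Step 3: N_X=0, N_D=2, N_Y=3, L=5


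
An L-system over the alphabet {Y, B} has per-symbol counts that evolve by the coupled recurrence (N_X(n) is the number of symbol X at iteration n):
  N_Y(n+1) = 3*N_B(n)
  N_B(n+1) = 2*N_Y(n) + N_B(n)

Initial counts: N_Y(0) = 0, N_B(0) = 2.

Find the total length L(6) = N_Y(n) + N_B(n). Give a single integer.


Step 0: N_Y=0, N_B=2, L=2
Step 1: N_Y=6, N_B=2, L=8
Step 2: N_Y=6, N_B=14, L=20
Step 3: N_Y=42, N_B=26, L=68
Step 4: N_Y=78, N_B=110, L=188
Step 5: N_Y=330, N_B=266, L=596
Step 6: N_Y=798, N_B=926, L=1724

Answer: 1724


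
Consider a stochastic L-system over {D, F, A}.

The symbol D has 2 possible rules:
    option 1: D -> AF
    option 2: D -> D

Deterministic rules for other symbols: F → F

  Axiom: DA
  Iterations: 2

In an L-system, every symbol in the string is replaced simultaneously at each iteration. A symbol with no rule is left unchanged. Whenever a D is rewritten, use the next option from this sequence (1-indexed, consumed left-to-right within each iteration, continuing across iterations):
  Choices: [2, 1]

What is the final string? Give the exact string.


Answer: AFA

Derivation:
Step 0: DA
Step 1: DA  (used choices [2])
Step 2: AFA  (used choices [1])


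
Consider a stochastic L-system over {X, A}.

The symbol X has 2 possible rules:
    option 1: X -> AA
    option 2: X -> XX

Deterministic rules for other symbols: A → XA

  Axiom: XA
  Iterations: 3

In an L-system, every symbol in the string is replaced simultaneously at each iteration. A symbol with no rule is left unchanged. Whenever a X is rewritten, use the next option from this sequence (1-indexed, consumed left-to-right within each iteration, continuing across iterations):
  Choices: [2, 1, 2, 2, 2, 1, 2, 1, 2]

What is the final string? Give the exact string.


Answer: XAXAXXAAXXAAXXXA

Derivation:
Step 0: XA
Step 1: XXXA  (used choices [2])
Step 2: AAXXXXXA  (used choices [1, 2, 2])
Step 3: XAXAXXAAXXAAXXXA  (used choices [2, 1, 2, 1, 2])


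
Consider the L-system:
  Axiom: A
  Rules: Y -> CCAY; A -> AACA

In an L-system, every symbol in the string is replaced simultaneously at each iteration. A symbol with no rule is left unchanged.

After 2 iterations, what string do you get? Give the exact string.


Step 0: A
Step 1: AACA
Step 2: AACAAACACAACA

Answer: AACAAACACAACA


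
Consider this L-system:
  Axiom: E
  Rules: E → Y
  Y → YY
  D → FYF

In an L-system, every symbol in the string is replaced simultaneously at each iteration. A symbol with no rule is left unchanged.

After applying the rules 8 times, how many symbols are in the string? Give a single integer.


Step 0: length = 1
Step 1: length = 1
Step 2: length = 2
Step 3: length = 4
Step 4: length = 8
Step 5: length = 16
Step 6: length = 32
Step 7: length = 64
Step 8: length = 128

Answer: 128


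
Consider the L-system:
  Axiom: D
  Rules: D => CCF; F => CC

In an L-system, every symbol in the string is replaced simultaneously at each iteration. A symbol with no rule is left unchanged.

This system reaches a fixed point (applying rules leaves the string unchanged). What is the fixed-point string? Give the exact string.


Answer: CCCC

Derivation:
Step 0: D
Step 1: CCF
Step 2: CCCC
Step 3: CCCC  (unchanged — fixed point at step 2)


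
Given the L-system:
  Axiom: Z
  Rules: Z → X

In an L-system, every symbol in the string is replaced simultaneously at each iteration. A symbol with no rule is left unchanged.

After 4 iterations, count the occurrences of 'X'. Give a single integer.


Answer: 1

Derivation:
Step 0: Z  (0 'X')
Step 1: X  (1 'X')
Step 2: X  (1 'X')
Step 3: X  (1 'X')
Step 4: X  (1 'X')


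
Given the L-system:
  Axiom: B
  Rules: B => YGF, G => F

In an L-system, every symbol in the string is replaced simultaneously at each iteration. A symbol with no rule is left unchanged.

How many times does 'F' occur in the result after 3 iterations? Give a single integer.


Step 0: B  (0 'F')
Step 1: YGF  (1 'F')
Step 2: YFF  (2 'F')
Step 3: YFF  (2 'F')

Answer: 2


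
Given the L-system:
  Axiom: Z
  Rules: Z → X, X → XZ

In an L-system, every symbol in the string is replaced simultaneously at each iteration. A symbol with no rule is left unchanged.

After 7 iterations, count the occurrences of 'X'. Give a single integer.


Step 0: Z  (0 'X')
Step 1: X  (1 'X')
Step 2: XZ  (1 'X')
Step 3: XZX  (2 'X')
Step 4: XZXXZ  (3 'X')
Step 5: XZXXZXZX  (5 'X')
Step 6: XZXXZXZXXZXXZ  (8 'X')
Step 7: XZXXZXZXXZXXZXZXXZXZX  (13 'X')

Answer: 13


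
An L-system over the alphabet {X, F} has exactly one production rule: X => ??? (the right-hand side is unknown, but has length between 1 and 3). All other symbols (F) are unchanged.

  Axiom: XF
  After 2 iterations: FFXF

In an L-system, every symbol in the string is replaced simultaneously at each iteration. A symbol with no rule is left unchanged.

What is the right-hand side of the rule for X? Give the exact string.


Answer: FX

Derivation:
Trying X => FX:
  Step 0: XF
  Step 1: FXF
  Step 2: FFXF
Matches the given result.


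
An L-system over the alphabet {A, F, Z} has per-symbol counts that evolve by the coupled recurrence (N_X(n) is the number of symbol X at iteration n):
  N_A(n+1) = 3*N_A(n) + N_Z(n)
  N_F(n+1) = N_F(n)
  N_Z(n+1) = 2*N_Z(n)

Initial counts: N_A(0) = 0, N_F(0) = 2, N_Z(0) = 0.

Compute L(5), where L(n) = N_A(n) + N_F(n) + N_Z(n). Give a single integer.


Step 0: N_A=0, N_F=2, N_Z=0, L=2
Step 1: N_A=0, N_F=2, N_Z=0, L=2
Step 2: N_A=0, N_F=2, N_Z=0, L=2
Step 3: N_A=0, N_F=2, N_Z=0, L=2
Step 4: N_A=0, N_F=2, N_Z=0, L=2
Step 5: N_A=0, N_F=2, N_Z=0, L=2

Answer: 2


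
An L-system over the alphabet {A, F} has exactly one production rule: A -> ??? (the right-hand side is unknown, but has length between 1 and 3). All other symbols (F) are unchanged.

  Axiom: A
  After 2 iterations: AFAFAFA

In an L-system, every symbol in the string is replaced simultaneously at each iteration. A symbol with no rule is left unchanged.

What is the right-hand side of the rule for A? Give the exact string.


Answer: AFA

Derivation:
Trying A -> AFA:
  Step 0: A
  Step 1: AFA
  Step 2: AFAFAFA
Matches the given result.


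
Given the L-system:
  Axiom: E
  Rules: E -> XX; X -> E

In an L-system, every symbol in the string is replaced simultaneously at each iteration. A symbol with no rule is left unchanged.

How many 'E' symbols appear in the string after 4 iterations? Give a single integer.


Step 0: E  (1 'E')
Step 1: XX  (0 'E')
Step 2: EE  (2 'E')
Step 3: XXXX  (0 'E')
Step 4: EEEE  (4 'E')

Answer: 4


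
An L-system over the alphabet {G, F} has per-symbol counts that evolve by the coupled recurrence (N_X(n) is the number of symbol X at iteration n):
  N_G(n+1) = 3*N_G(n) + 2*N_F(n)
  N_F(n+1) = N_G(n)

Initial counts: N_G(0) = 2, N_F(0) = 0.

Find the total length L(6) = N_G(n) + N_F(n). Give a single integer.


Step 0: N_G=2, N_F=0, L=2
Step 1: N_G=6, N_F=2, L=8
Step 2: N_G=22, N_F=6, L=28
Step 3: N_G=78, N_F=22, L=100
Step 4: N_G=278, N_F=78, L=356
Step 5: N_G=990, N_F=278, L=1268
Step 6: N_G=3526, N_F=990, L=4516

Answer: 4516


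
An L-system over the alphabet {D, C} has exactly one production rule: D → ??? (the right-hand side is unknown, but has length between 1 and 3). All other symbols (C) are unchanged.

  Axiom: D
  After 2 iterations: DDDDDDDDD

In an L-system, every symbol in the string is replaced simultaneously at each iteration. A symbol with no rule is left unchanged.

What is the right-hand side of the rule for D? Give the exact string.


Trying D → DDD:
  Step 0: D
  Step 1: DDD
  Step 2: DDDDDDDDD
Matches the given result.

Answer: DDD


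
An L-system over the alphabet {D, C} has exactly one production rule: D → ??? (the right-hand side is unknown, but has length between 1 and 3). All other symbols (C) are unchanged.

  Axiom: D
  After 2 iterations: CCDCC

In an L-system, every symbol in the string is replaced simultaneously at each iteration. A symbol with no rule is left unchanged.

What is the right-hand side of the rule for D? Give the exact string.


Answer: CDC

Derivation:
Trying D → CDC:
  Step 0: D
  Step 1: CDC
  Step 2: CCDCC
Matches the given result.


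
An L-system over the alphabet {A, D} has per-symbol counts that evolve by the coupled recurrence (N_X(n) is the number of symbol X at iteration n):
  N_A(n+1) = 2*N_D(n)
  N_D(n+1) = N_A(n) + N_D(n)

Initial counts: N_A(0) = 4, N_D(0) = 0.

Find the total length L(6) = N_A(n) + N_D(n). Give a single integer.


Answer: 172

Derivation:
Step 0: N_A=4, N_D=0, L=4
Step 1: N_A=0, N_D=4, L=4
Step 2: N_A=8, N_D=4, L=12
Step 3: N_A=8, N_D=12, L=20
Step 4: N_A=24, N_D=20, L=44
Step 5: N_A=40, N_D=44, L=84
Step 6: N_A=88, N_D=84, L=172


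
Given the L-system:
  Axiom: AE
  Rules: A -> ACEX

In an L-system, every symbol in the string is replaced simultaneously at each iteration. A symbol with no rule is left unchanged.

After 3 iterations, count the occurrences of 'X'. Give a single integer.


Step 0: AE  (0 'X')
Step 1: ACEXE  (1 'X')
Step 2: ACEXCEXE  (2 'X')
Step 3: ACEXCEXCEXE  (3 'X')

Answer: 3


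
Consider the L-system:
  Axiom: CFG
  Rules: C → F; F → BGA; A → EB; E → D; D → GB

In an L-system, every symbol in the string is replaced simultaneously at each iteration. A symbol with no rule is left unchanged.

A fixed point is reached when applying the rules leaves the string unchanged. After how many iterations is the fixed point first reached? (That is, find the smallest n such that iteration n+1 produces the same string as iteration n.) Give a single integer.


Answer: 5

Derivation:
Step 0: CFG
Step 1: FBGAG
Step 2: BGABGEBG
Step 3: BGEBBGDBG
Step 4: BGDBBGGBBG
Step 5: BGGBBBGGBBG
Step 6: BGGBBBGGBBG  (unchanged — fixed point at step 5)


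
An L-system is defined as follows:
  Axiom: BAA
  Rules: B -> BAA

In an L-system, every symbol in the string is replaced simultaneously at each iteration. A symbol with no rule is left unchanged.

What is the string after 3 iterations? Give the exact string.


Step 0: BAA
Step 1: BAAAA
Step 2: BAAAAAA
Step 3: BAAAAAAAA

Answer: BAAAAAAAA


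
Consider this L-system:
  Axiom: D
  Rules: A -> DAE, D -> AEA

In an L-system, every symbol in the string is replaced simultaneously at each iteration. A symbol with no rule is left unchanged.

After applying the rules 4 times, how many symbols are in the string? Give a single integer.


Step 0: length = 1
Step 1: length = 3
Step 2: length = 7
Step 3: length = 15
Step 4: length = 31

Answer: 31


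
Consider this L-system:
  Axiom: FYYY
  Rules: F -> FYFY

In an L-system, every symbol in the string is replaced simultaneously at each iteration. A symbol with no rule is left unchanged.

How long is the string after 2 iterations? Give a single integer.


Step 0: length = 4
Step 1: length = 7
Step 2: length = 13

Answer: 13


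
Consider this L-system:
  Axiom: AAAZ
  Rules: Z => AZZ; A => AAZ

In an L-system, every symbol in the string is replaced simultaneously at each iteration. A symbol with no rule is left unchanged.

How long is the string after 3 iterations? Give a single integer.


Answer: 108

Derivation:
Step 0: length = 4
Step 1: length = 12
Step 2: length = 36
Step 3: length = 108


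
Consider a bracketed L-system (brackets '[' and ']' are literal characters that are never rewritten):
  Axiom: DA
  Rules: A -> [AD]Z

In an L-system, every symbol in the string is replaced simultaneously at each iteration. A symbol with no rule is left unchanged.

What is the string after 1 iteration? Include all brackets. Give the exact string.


Answer: D[AD]Z

Derivation:
Step 0: DA
Step 1: D[AD]Z


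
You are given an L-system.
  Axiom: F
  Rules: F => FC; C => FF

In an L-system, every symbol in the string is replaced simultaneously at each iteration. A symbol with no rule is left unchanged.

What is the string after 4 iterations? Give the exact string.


Answer: FCFFFCFCFCFFFCFF

Derivation:
Step 0: F
Step 1: FC
Step 2: FCFF
Step 3: FCFFFCFC
Step 4: FCFFFCFCFCFFFCFF


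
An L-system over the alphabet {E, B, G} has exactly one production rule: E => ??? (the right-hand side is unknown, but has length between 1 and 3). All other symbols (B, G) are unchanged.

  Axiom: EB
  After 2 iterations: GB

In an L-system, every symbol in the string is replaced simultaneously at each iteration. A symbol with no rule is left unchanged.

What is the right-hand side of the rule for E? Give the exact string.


Answer: G

Derivation:
Trying E => G:
  Step 0: EB
  Step 1: GB
  Step 2: GB
Matches the given result.


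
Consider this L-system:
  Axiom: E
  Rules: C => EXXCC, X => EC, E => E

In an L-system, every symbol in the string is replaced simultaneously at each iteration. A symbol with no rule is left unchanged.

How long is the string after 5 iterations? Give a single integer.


Answer: 1

Derivation:
Step 0: length = 1
Step 1: length = 1
Step 2: length = 1
Step 3: length = 1
Step 4: length = 1
Step 5: length = 1


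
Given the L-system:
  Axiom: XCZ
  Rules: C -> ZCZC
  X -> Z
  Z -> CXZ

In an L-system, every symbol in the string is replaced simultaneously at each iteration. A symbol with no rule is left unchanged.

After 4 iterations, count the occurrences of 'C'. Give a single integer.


Answer: 97

Derivation:
Step 0: XCZ  (1 'C')
Step 1: ZZCZCCXZ  (3 'C')
Step 2: CXZCXZZCZCCXZZCZCZCZCZCXZ  (10 'C')
Step 3: ZCZCZCXZZCZCZCXZCXZZCZCCXZZCZCZCZCZCXZCXZZCZCCXZZCZCCXZZCZCCXZZCZCCXZZCZCZCXZ  (31 'C')
Step 4: CXZZCZCCXZZCZCCXZZCZCZCXZCXZZCZCCXZZCZCCXZZCZCZCXZZCZCZCXZCXZZCZCCXZZCZCZCZCZCXZCXZZCZCCXZZCZCCXZZCZCCXZZCZCCXZZCZCZCXZZCZCZCXZCXZZCZCCXZZCZCZCZCZCXZCXZZCZCCXZZCZCZCZCZCXZCXZZCZCCXZZCZCZCZCZCXZCXZZCZCCXZZCZCZCZCZCXZCXZZCZCCXZZCZCCXZZCZCZCXZ  (97 'C')


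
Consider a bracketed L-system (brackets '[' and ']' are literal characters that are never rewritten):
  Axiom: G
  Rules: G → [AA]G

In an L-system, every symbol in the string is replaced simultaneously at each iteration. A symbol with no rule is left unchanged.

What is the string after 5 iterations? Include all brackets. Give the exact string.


Step 0: G
Step 1: [AA]G
Step 2: [AA][AA]G
Step 3: [AA][AA][AA]G
Step 4: [AA][AA][AA][AA]G
Step 5: [AA][AA][AA][AA][AA]G

Answer: [AA][AA][AA][AA][AA]G


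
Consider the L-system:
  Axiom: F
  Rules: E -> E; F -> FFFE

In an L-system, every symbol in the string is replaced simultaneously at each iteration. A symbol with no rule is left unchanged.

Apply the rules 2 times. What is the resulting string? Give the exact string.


Answer: FFFEFFFEFFFEE

Derivation:
Step 0: F
Step 1: FFFE
Step 2: FFFEFFFEFFFEE


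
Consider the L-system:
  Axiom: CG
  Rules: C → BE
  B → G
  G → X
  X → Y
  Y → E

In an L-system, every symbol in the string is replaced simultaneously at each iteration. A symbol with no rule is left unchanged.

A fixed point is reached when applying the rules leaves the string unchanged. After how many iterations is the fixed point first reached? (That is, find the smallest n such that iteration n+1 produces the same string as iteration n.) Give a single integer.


Answer: 5

Derivation:
Step 0: CG
Step 1: BEX
Step 2: GEY
Step 3: XEE
Step 4: YEE
Step 5: EEE
Step 6: EEE  (unchanged — fixed point at step 5)


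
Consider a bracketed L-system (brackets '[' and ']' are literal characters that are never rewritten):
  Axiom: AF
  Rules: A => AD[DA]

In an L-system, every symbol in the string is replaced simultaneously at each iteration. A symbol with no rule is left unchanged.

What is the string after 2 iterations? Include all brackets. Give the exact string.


Step 0: AF
Step 1: AD[DA]F
Step 2: AD[DA]D[DAD[DA]]F

Answer: AD[DA]D[DAD[DA]]F


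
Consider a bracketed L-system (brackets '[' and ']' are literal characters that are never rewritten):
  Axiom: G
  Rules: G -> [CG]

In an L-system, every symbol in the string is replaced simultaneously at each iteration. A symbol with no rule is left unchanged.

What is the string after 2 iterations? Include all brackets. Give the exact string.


Step 0: G
Step 1: [CG]
Step 2: [C[CG]]

Answer: [C[CG]]


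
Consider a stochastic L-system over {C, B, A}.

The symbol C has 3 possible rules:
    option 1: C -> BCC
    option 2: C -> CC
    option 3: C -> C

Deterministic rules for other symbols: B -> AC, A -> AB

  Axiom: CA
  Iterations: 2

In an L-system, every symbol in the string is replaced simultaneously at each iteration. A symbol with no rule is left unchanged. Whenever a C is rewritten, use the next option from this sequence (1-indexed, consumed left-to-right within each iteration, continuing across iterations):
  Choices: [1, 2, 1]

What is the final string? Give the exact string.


Step 0: CA
Step 1: BCCAB  (used choices [1])
Step 2: ACCCBCCABAC  (used choices [2, 1])

Answer: ACCCBCCABAC


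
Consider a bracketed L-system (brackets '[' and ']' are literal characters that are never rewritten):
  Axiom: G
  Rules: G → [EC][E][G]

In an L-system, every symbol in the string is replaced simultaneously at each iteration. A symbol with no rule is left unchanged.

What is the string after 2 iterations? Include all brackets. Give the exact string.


Step 0: G
Step 1: [EC][E][G]
Step 2: [EC][E][[EC][E][G]]

Answer: [EC][E][[EC][E][G]]


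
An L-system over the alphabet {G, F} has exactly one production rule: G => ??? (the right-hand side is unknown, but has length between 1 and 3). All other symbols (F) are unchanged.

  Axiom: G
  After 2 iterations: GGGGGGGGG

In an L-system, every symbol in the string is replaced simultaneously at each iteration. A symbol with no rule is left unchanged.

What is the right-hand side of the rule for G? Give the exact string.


Trying G => GGG:
  Step 0: G
  Step 1: GGG
  Step 2: GGGGGGGGG
Matches the given result.

Answer: GGG


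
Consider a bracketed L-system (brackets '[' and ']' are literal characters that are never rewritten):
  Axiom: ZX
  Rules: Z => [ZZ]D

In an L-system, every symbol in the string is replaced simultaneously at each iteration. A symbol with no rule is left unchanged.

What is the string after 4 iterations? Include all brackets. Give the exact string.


Answer: [[[[ZZ]D[ZZ]D]D[[ZZ]D[ZZ]D]D]D[[[ZZ]D[ZZ]D]D[[ZZ]D[ZZ]D]D]D]DX

Derivation:
Step 0: ZX
Step 1: [ZZ]DX
Step 2: [[ZZ]D[ZZ]D]DX
Step 3: [[[ZZ]D[ZZ]D]D[[ZZ]D[ZZ]D]D]DX
Step 4: [[[[ZZ]D[ZZ]D]D[[ZZ]D[ZZ]D]D]D[[[ZZ]D[ZZ]D]D[[ZZ]D[ZZ]D]D]D]DX


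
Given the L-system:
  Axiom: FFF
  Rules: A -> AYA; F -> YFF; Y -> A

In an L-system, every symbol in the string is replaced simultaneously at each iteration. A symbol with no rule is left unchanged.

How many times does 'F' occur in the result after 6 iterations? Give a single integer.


Step 0: FFF  (3 'F')
Step 1: YFFYFFYFF  (6 'F')
Step 2: AYFFYFFAYFFYFFAYFFYFF  (12 'F')
Step 3: AYAAYFFYFFAYFFYFFAYAAYFFYFFAYFFYFFAYAAYFFYFFAYFFYFF  (24 'F')
Step 4: AYAAAYAAYAAYFFYFFAYFFYFFAYAAYFFYFFAYFFYFFAYAAAYAAYAAYFFYFFAYFFYFFAYAAYFFYFFAYFFYFFAYAAAYAAYAAYFFYFFAYFFYFFAYAAYFFYFFAYFFYFF  (48 'F')
Step 5: AYAAAYAAYAAYAAAYAAYAAAYAAYAAYFFYFFAYFFYFFAYAAYFFYFFAYFFYFFAYAAAYAAYAAYFFYFFAYFFYFFAYAAYFFYFFAYFFYFFAYAAAYAAYAAYAAAYAAYAAAYAAYAAYFFYFFAYFFYFFAYAAYFFYFFAYFFYFFAYAAAYAAYAAYFFYFFAYFFYFFAYAAYFFYFFAYFFYFFAYAAAYAAYAAYAAAYAAYAAAYAAYAAYFFYFFAYFFYFFAYAAYFFYFFAYFFYFFAYAAAYAAYAAYFFYFFAYFFYFFAYAAYFFYFFAYFFYFF  (96 'F')
Step 6: AYAAAYAAYAAYAAAYAAYAAAYAAYAAAYAAYAAYAAAYAAYAAAYAAYAAYAAAYAAYAAAYAAYAAYFFYFFAYFFYFFAYAAYFFYFFAYFFYFFAYAAAYAAYAAYFFYFFAYFFYFFAYAAYFFYFFAYFFYFFAYAAAYAAYAAYAAAYAAYAAAYAAYAAYFFYFFAYFFYFFAYAAYFFYFFAYFFYFFAYAAAYAAYAAYFFYFFAYFFYFFAYAAYFFYFFAYFFYFFAYAAAYAAYAAYAAAYAAYAAAYAAYAAAYAAYAAYAAAYAAYAAAYAAYAAYAAAYAAYAAAYAAYAAYFFYFFAYFFYFFAYAAYFFYFFAYFFYFFAYAAAYAAYAAYFFYFFAYFFYFFAYAAYFFYFFAYFFYFFAYAAAYAAYAAYAAAYAAYAAAYAAYAAYFFYFFAYFFYFFAYAAYFFYFFAYFFYFFAYAAAYAAYAAYFFYFFAYFFYFFAYAAYFFYFFAYFFYFFAYAAAYAAYAAYAAAYAAYAAAYAAYAAAYAAYAAYAAAYAAYAAAYAAYAAYAAAYAAYAAAYAAYAAYFFYFFAYFFYFFAYAAYFFYFFAYFFYFFAYAAAYAAYAAYFFYFFAYFFYFFAYAAYFFYFFAYFFYFFAYAAAYAAYAAYAAAYAAYAAAYAAYAAYFFYFFAYFFYFFAYAAYFFYFFAYFFYFFAYAAAYAAYAAYFFYFFAYFFYFFAYAAYFFYFFAYFFYFF  (192 'F')

Answer: 192


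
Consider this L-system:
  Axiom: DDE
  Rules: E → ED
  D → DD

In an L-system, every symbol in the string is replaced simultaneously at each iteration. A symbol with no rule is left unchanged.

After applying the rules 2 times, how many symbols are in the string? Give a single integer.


Step 0: length = 3
Step 1: length = 6
Step 2: length = 12

Answer: 12


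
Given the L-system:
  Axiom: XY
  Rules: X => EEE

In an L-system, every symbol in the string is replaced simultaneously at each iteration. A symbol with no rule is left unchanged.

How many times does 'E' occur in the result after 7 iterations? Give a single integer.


Answer: 3

Derivation:
Step 0: XY  (0 'E')
Step 1: EEEY  (3 'E')
Step 2: EEEY  (3 'E')
Step 3: EEEY  (3 'E')
Step 4: EEEY  (3 'E')
Step 5: EEEY  (3 'E')
Step 6: EEEY  (3 'E')
Step 7: EEEY  (3 'E')


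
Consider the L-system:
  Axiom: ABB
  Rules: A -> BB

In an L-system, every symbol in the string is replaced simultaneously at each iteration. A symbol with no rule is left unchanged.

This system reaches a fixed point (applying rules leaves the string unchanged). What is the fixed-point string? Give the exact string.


Step 0: ABB
Step 1: BBBB
Step 2: BBBB  (unchanged — fixed point at step 1)

Answer: BBBB


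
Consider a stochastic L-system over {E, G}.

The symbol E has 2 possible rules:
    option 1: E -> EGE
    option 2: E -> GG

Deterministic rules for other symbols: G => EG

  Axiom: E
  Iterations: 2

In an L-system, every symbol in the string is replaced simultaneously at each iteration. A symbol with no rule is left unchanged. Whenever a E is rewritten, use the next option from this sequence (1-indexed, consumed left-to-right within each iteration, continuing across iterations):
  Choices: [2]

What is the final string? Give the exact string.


Answer: EGEG

Derivation:
Step 0: E
Step 1: GG  (used choices [2])
Step 2: EGEG  (used choices [])
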